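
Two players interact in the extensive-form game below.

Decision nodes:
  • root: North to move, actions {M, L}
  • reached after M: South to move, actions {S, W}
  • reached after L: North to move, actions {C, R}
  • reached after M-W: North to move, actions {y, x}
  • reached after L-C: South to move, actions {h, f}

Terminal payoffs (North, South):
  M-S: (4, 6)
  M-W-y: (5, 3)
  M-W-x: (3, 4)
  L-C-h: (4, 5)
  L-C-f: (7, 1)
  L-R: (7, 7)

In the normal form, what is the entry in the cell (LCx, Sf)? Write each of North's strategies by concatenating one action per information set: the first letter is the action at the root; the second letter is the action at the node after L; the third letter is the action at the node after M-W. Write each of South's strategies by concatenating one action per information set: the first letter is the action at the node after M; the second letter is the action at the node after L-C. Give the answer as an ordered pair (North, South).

(7, 1)

Trace the play path from the root:
  North plays L
  North plays C at [L]
  South plays f at [L-C]
→ terminal payoff (7, 1).
(North's choice at the node after M-W is never reached on this path, so it doesn't affect the outcome.)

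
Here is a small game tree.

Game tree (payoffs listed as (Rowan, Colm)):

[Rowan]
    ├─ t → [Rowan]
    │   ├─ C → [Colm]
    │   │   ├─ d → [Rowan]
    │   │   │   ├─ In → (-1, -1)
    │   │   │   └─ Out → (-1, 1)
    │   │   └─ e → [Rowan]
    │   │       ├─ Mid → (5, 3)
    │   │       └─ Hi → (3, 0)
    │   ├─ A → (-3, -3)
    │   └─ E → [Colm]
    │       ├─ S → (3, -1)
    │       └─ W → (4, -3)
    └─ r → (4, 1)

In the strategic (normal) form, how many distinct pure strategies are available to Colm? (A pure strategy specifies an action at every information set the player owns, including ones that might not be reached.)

Colm owns the node after t-C with actions {d, e} — two choices.
Colm owns the node after t-E with actions {S, W} — two choices.
A pure strategy fixes one action at each information set independently, so the count is the product 2 × 2 = 4.
(For reference, Rowan has 24 pure strategies, giving a 4×24 normal-form matrix.)

4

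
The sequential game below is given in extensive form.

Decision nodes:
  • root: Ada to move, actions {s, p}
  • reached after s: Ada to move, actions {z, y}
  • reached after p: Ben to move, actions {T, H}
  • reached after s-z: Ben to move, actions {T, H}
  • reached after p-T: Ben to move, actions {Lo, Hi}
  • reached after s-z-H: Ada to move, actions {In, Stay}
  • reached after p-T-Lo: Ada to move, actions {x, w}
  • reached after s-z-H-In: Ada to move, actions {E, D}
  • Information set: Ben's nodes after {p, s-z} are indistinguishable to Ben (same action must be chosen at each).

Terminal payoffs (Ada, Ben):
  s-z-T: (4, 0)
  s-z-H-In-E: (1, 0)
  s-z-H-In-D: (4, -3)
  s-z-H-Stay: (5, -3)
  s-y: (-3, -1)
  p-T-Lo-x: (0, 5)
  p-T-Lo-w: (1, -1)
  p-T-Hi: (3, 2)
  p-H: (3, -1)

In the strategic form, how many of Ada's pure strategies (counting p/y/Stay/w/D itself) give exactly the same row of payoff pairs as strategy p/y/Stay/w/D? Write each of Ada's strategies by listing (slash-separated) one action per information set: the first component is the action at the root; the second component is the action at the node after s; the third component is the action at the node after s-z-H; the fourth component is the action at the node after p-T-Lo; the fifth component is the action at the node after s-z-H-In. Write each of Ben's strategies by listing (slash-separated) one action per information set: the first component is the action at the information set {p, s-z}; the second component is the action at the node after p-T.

Row for p/y/Stay/w/D (columns T/Lo, T/Hi, H/Lo, H/Hi): (1,-1) (3,2) (3,-1) (3,-1).
Under p/y/Stay/w/D, Ada's choice at the node after s and at the node after s-z-H and at the node after s-z-H-In can never be reached regardless of what Ben does, so varying those choices leaves every outcome unchanged.
Holding the reachable choices fixed and varying the unreachable ones freely already gives 2 × 2 × 2 = 8 equivalent strategies.
No other strategy reproduces this row, so those 8 are the full class: p/z/In/w/E, p/z/In/w/D, p/z/Stay/w/E, p/z/Stay/w/D, p/y/In/w/E, p/y/In/w/D, p/y/Stay/w/E, p/y/Stay/w/D.

8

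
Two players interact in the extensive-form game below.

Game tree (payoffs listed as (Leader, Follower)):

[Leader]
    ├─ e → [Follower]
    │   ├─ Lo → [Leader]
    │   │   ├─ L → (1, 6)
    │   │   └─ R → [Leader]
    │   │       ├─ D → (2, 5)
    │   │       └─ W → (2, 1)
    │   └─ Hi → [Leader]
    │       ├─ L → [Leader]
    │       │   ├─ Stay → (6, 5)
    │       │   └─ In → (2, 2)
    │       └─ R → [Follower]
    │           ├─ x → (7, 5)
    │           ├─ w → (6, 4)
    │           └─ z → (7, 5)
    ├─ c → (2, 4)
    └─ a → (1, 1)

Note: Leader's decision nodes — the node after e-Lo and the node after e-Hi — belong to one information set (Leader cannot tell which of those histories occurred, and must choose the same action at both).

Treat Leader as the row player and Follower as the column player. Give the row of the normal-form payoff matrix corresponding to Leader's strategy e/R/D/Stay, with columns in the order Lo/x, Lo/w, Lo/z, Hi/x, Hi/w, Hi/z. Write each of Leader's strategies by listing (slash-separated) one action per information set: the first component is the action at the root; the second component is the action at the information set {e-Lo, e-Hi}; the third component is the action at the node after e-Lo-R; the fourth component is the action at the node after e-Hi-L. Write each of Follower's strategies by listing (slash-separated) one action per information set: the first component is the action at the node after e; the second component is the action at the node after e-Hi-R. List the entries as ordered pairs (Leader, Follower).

vs Lo/x: Leader plays e → Follower plays Lo at [e] → Leader plays R at [e-Lo] → Leader plays D at [e-Lo-R] → (2, 5)
vs Lo/w: Leader plays e → Follower plays Lo at [e] → Leader plays R at [e-Lo] → Leader plays D at [e-Lo-R] → (2, 5)
vs Lo/z: Leader plays e → Follower plays Lo at [e] → Leader plays R at [e-Lo] → Leader plays D at [e-Lo-R] → (2, 5)
vs Hi/x: Leader plays e → Follower plays Hi at [e] → Leader plays R at [e-Hi] → Follower plays x at [e-Hi-R] → (7, 5)
vs Hi/w: Leader plays e → Follower plays Hi at [e] → Leader plays R at [e-Hi] → Follower plays w at [e-Hi-R] → (6, 4)
vs Hi/z: Leader plays e → Follower plays Hi at [e] → Leader plays R at [e-Hi] → Follower plays z at [e-Hi-R] → (7, 5)

(2,5) (2,5) (2,5) (7,5) (6,4) (7,5)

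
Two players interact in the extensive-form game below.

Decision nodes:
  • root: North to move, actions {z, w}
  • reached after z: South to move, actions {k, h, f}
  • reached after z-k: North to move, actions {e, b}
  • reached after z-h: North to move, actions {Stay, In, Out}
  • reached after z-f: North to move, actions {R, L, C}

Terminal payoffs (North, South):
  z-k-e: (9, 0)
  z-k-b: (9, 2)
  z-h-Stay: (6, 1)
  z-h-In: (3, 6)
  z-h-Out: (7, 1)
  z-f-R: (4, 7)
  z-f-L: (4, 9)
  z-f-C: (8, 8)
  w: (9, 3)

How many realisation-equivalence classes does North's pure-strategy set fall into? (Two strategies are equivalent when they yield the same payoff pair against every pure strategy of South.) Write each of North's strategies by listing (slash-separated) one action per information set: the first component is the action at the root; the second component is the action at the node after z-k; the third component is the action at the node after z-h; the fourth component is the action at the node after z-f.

North has 36 pure strategies: z/e/Stay/R, z/e/Stay/L, z/e/Stay/C, z/e/In/R, z/e/In/L, z/e/In/C, z/e/Out/R, z/e/Out/L, z/e/Out/C, z/b/Stay/R, z/b/Stay/L, z/b/Stay/C, z/b/In/R, z/b/In/L, z/b/In/C, z/b/Out/R, z/b/Out/L, z/b/Out/C, w/e/Stay/R, w/e/Stay/L, w/e/Stay/C, w/e/In/R, w/e/In/L, w/e/In/C, w/e/Out/R, w/e/Out/L, w/e/Out/C, w/b/Stay/R, w/b/Stay/L, w/b/Stay/C, w/b/In/R, w/b/In/L, w/b/In/C, w/b/Out/R, w/b/Out/L, w/b/Out/C. Columns: k, h, f.
{z/e/Stay/R} → row (9,0) (6,1) (4,7)
{z/e/Stay/L} → row (9,0) (6,1) (4,9)
{z/e/Stay/C} → row (9,0) (6,1) (8,8)
{z/e/In/R} → row (9,0) (3,6) (4,7)
{z/e/In/L} → row (9,0) (3,6) (4,9)
{z/e/In/C} → row (9,0) (3,6) (8,8)
{z/e/Out/R} → row (9,0) (7,1) (4,7)
{z/e/Out/L} → row (9,0) (7,1) (4,9)
{z/e/Out/C} → row (9,0) (7,1) (8,8)
{z/b/Stay/R} → row (9,2) (6,1) (4,7)
{z/b/Stay/L} → row (9,2) (6,1) (4,9)
{z/b/Stay/C} → row (9,2) (6,1) (8,8)
{z/b/In/R} → row (9,2) (3,6) (4,7)
{z/b/In/L} → row (9,2) (3,6) (4,9)
{z/b/In/C} → row (9,2) (3,6) (8,8)
{z/b/Out/R} → row (9,2) (7,1) (4,7)
{z/b/Out/L} → row (9,2) (7,1) (4,9)
{z/b/Out/C} → row (9,2) (7,1) (8,8)
{w/e/Stay/R, w/e/Stay/L, w/e/Stay/C, w/e/In/R, w/e/In/L, w/e/In/C, w/e/Out/R, w/e/Out/L, w/e/Out/C, w/b/Stay/R, w/b/Stay/L, w/b/Stay/C, w/b/In/R, w/b/In/L, w/b/In/C, w/b/Out/R, w/b/Out/L, w/b/Out/C} → row (9,3) (9,3) (9,3)
That's 19 distinct rows out of 36 strategies.

19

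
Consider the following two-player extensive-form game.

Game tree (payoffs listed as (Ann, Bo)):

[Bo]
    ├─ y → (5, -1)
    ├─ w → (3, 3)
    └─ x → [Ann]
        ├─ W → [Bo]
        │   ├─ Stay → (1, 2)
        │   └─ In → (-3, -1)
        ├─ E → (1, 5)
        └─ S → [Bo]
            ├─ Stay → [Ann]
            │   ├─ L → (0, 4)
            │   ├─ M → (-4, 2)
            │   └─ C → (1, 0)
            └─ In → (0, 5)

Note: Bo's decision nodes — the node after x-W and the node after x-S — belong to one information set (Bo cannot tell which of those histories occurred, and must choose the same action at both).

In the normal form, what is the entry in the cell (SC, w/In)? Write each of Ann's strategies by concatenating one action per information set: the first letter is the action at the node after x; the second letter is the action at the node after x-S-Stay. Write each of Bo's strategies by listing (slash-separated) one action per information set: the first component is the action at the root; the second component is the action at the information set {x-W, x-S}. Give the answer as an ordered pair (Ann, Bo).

(3, 3)

Trace the play path from the root:
  Bo plays w
→ terminal payoff (3, 3).
(Ann's choice at the node after x is never reached on this path, so it doesn't affect the outcome.)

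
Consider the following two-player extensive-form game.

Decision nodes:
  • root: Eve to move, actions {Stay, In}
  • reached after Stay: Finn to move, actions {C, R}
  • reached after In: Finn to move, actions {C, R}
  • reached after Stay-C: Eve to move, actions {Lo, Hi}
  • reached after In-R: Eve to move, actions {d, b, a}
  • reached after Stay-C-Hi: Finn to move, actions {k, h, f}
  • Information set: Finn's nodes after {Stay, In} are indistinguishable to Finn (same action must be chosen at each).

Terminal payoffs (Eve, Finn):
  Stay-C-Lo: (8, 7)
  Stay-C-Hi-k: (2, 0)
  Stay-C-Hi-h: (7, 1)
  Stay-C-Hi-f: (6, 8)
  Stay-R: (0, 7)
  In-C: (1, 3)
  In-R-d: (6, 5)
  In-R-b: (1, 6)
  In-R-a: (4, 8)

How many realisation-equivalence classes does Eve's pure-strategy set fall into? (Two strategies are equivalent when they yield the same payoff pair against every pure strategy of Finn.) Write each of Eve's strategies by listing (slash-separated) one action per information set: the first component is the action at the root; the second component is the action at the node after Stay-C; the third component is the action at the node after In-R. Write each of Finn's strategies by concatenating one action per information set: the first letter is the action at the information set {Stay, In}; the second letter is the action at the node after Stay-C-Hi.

Eve has 12 pure strategies: Stay/Lo/d, Stay/Lo/b, Stay/Lo/a, Stay/Hi/d, Stay/Hi/b, Stay/Hi/a, In/Lo/d, In/Lo/b, In/Lo/a, In/Hi/d, In/Hi/b, In/Hi/a. Columns: Ck, Ch, Cf, Rk, Rh, Rf.
{Stay/Lo/d, Stay/Lo/b, Stay/Lo/a} → row (8,7) (8,7) (8,7) (0,7) (0,7) (0,7)
{Stay/Hi/d, Stay/Hi/b, Stay/Hi/a} → row (2,0) (7,1) (6,8) (0,7) (0,7) (0,7)
{In/Lo/d, In/Hi/d} → row (1,3) (1,3) (1,3) (6,5) (6,5) (6,5)
{In/Lo/b, In/Hi/b} → row (1,3) (1,3) (1,3) (1,6) (1,6) (1,6)
{In/Lo/a, In/Hi/a} → row (1,3) (1,3) (1,3) (4,8) (4,8) (4,8)
That's 5 distinct rows out of 12 strategies.

5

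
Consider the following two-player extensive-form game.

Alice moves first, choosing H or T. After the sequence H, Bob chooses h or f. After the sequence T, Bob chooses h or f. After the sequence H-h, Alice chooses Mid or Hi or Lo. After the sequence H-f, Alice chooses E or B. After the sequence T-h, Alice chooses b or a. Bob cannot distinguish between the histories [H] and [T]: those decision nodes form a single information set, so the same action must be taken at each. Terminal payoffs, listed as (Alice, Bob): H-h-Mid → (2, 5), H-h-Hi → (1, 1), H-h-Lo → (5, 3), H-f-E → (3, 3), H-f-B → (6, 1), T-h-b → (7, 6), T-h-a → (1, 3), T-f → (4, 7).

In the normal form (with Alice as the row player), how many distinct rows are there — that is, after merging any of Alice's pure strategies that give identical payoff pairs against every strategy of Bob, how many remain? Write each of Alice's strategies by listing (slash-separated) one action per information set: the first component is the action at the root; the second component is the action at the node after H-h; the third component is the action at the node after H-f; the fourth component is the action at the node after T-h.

8

Alice has 24 pure strategies: H/Mid/E/b, H/Mid/E/a, H/Mid/B/b, H/Mid/B/a, H/Hi/E/b, H/Hi/E/a, H/Hi/B/b, H/Hi/B/a, H/Lo/E/b, H/Lo/E/a, H/Lo/B/b, H/Lo/B/a, T/Mid/E/b, T/Mid/E/a, T/Mid/B/b, T/Mid/B/a, T/Hi/E/b, T/Hi/E/a, T/Hi/B/b, T/Hi/B/a, T/Lo/E/b, T/Lo/E/a, T/Lo/B/b, T/Lo/B/a. Columns: h, f.
{H/Mid/E/b, H/Mid/E/a} → row (2,5) (3,3)
{H/Mid/B/b, H/Mid/B/a} → row (2,5) (6,1)
{H/Hi/E/b, H/Hi/E/a} → row (1,1) (3,3)
{H/Hi/B/b, H/Hi/B/a} → row (1,1) (6,1)
{H/Lo/E/b, H/Lo/E/a} → row (5,3) (3,3)
{H/Lo/B/b, H/Lo/B/a} → row (5,3) (6,1)
{T/Mid/E/b, T/Mid/B/b, T/Hi/E/b, T/Hi/B/b, T/Lo/E/b, T/Lo/B/b} → row (7,6) (4,7)
{T/Mid/E/a, T/Mid/B/a, T/Hi/E/a, T/Hi/B/a, T/Lo/E/a, T/Lo/B/a} → row (1,3) (4,7)
That's 8 distinct rows out of 24 strategies.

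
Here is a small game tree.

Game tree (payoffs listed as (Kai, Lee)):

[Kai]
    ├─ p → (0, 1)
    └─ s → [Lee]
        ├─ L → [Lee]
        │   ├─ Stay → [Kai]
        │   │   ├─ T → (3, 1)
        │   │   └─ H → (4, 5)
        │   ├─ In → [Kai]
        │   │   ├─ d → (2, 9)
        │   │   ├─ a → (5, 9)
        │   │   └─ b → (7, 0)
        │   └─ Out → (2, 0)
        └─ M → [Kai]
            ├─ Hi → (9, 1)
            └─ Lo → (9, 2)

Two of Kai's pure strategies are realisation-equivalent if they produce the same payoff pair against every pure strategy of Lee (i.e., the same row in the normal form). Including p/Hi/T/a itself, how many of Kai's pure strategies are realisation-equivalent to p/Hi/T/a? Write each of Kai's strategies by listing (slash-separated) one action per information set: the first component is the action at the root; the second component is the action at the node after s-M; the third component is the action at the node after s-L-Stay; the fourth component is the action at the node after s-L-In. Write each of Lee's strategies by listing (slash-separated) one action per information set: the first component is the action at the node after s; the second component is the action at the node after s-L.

12

Row for p/Hi/T/a (columns L/Stay, L/In, L/Out, M/Stay, M/In, M/Out): (0,1) (0,1) (0,1) (0,1) (0,1) (0,1).
Under p/Hi/T/a, Kai's choice at the node after s-M and at the node after s-L-Stay and at the node after s-L-In can never be reached regardless of what Lee does, so varying those choices leaves every outcome unchanged.
Holding the reachable choices fixed and varying the unreachable ones freely already gives 2 × 2 × 3 = 12 equivalent strategies.
No other strategy reproduces this row, so those 12 are the full class: p/Hi/T/d, p/Hi/T/a, p/Hi/T/b, p/Hi/H/d, p/Hi/H/a, p/Hi/H/b, p/Lo/T/d, p/Lo/T/a, p/Lo/T/b, p/Lo/H/d, p/Lo/H/a, p/Lo/H/b.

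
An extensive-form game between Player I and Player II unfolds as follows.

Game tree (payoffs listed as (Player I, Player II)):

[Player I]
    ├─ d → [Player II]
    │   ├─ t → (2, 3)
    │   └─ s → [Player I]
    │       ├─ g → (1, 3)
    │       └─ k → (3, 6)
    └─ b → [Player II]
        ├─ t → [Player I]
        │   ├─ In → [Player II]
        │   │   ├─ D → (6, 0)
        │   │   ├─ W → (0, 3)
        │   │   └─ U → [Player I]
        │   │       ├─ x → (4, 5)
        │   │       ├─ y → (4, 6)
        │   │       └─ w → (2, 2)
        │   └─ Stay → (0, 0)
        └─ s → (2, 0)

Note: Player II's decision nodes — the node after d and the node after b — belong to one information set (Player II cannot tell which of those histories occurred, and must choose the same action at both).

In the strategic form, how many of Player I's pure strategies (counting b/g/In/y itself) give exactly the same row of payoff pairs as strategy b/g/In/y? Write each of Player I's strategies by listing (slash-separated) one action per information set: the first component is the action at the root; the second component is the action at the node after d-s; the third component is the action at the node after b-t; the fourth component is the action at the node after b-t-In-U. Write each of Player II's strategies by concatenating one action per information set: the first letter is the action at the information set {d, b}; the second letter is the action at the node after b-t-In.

Row for b/g/In/y (columns tD, tW, tU, sD, sW, sU): (6,0) (0,3) (4,6) (2,0) (2,0) (2,0).
Under b/g/In/y, Player I's choice at the node after d-s can never be reached regardless of what Player II does, so varying those choices leaves every outcome unchanged.
Holding the reachable choices fixed and varying the unreachable one freely already gives 2 equivalent strategies.
No other strategy reproduces this row, so those 2 are the full class: b/g/In/y, b/k/In/y.

2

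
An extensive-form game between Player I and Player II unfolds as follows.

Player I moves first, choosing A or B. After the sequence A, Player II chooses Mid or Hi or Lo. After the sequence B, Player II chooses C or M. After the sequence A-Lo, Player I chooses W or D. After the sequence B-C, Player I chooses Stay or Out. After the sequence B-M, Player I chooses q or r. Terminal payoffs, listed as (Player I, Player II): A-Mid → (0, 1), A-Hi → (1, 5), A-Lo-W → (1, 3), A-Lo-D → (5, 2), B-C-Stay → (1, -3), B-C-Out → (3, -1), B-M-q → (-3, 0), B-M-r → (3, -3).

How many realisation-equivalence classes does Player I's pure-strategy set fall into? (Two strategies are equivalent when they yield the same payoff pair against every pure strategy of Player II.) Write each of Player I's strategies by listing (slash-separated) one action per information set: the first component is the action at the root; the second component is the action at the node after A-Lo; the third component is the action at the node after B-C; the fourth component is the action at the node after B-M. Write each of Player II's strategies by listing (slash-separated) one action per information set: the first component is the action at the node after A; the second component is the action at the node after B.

6

Player I has 16 pure strategies: A/W/Stay/q, A/W/Stay/r, A/W/Out/q, A/W/Out/r, A/D/Stay/q, A/D/Stay/r, A/D/Out/q, A/D/Out/r, B/W/Stay/q, B/W/Stay/r, B/W/Out/q, B/W/Out/r, B/D/Stay/q, B/D/Stay/r, B/D/Out/q, B/D/Out/r. Columns: Mid/C, Mid/M, Hi/C, Hi/M, Lo/C, Lo/M.
{A/W/Stay/q, A/W/Stay/r, A/W/Out/q, A/W/Out/r} → row (0,1) (0,1) (1,5) (1,5) (1,3) (1,3)
{A/D/Stay/q, A/D/Stay/r, A/D/Out/q, A/D/Out/r} → row (0,1) (0,1) (1,5) (1,5) (5,2) (5,2)
{B/W/Stay/q, B/D/Stay/q} → row (1,-3) (-3,0) (1,-3) (-3,0) (1,-3) (-3,0)
{B/W/Stay/r, B/D/Stay/r} → row (1,-3) (3,-3) (1,-3) (3,-3) (1,-3) (3,-3)
{B/W/Out/q, B/D/Out/q} → row (3,-1) (-3,0) (3,-1) (-3,0) (3,-1) (-3,0)
{B/W/Out/r, B/D/Out/r} → row (3,-1) (3,-3) (3,-1) (3,-3) (3,-1) (3,-3)
That's 6 distinct rows out of 16 strategies.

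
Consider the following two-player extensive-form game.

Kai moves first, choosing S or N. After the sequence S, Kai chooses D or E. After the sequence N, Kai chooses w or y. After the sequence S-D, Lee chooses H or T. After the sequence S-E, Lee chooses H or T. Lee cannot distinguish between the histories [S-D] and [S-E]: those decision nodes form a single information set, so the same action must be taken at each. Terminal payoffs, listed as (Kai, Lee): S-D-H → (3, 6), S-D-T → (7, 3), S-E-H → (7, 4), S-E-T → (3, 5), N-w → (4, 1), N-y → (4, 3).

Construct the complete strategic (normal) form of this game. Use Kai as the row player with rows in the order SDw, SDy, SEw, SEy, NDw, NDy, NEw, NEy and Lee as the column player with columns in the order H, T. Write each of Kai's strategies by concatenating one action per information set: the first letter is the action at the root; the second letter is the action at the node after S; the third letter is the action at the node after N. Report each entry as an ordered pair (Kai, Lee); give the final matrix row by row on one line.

SDw: (3,6) (7,3) | SDy: (3,6) (7,3) | SEw: (7,4) (3,5) | SEy: (7,4) (3,5) | NDw: (4,1) (4,1) | NDy: (4,3) (4,3) | NEw: (4,1) (4,1) | NEy: (4,3) (4,3)

Row SDw: H→(3,6), T→(7,3)
Row SDy: H→(3,6), T→(7,3)
Row SEw: H→(7,4), T→(3,5)
Row SEy: H→(7,4), T→(3,5)
Row NDw: H→(4,1), T→(4,1)
Row NDy: H→(4,3), T→(4,3)
Row NEw: H→(4,1), T→(4,1)
Row NEy: H→(4,3), T→(4,3)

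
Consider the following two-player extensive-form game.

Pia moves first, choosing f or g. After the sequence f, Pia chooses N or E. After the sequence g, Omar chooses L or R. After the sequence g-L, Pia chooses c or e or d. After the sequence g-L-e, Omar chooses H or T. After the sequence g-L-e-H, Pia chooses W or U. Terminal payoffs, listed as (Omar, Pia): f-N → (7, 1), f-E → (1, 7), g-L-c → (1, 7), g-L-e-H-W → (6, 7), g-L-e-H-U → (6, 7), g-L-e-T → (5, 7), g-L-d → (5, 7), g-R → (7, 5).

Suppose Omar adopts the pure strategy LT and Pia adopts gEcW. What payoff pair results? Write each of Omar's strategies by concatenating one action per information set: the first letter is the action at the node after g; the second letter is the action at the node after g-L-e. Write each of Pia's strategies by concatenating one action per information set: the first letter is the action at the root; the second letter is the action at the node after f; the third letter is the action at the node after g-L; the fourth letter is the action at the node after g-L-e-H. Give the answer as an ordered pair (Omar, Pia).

(1, 7)

Trace the play path from the root:
  Pia plays g
  Omar plays L at [g]
  Pia plays c at [g-L]
→ terminal payoff (1, 7).
(Omar's choice at the node after g-L-e is never reached on this path, so it doesn't affect the outcome.)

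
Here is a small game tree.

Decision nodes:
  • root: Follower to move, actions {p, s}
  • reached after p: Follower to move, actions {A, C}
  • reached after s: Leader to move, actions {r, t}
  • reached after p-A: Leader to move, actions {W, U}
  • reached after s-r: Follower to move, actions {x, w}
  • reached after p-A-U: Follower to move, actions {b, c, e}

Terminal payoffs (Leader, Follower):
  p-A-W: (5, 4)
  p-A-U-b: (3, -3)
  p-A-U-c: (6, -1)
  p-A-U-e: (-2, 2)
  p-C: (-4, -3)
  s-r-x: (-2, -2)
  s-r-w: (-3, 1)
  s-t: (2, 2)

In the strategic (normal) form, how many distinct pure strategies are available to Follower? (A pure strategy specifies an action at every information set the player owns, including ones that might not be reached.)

24

Follower owns the root with actions {p, s} — two choices.
Follower owns the node after p with actions {A, C} — two choices.
Follower owns the node after s-r with actions {x, w} — two choices.
Follower owns the node after p-A-U with actions {b, c, e} — three choices.
A pure strategy fixes one action at each information set independently, so the count is the product 2 × 2 × 2 × 3 = 24.
(For reference, Leader has 4 pure strategies, giving a 24×4 normal-form matrix.)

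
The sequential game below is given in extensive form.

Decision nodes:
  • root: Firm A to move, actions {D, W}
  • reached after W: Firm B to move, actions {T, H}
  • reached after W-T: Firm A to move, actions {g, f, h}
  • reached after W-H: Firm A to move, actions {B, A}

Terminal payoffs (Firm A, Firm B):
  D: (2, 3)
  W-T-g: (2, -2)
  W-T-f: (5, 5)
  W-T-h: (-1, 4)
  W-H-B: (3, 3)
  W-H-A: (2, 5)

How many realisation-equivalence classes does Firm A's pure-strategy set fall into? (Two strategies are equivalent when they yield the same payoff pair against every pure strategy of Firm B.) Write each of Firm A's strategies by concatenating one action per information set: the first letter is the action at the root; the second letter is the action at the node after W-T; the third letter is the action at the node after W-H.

7

Firm A has 12 pure strategies: DgB, DgA, DfB, DfA, DhB, DhA, WgB, WgA, WfB, WfA, WhB, WhA. Columns: T, H.
{DgB, DgA, DfB, DfA, DhB, DhA} → row (2,3) (2,3)
{WgB} → row (2,-2) (3,3)
{WgA} → row (2,-2) (2,5)
{WfB} → row (5,5) (3,3)
{WfA} → row (5,5) (2,5)
{WhB} → row (-1,4) (3,3)
{WhA} → row (-1,4) (2,5)
That's 7 distinct rows out of 12 strategies.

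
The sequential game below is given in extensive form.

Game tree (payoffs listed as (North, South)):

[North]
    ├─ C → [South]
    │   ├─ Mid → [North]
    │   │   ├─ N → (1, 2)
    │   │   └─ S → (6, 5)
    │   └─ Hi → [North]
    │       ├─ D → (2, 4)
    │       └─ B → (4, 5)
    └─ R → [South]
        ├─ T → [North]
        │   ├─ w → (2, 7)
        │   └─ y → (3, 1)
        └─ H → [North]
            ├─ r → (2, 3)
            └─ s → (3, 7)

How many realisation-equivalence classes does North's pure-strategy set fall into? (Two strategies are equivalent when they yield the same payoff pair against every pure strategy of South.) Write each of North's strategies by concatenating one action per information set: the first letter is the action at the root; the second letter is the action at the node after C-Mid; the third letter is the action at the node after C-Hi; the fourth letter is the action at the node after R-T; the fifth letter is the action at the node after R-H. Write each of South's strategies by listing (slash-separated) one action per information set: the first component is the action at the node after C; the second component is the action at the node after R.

8

North has 32 pure strategies: CNDwr, CNDws, CNDyr, CNDys, CNBwr, CNBws, CNByr, CNBys, CSDwr, CSDws, CSDyr, CSDys, CSBwr, CSBws, CSByr, CSBys, RNDwr, RNDws, RNDyr, RNDys, RNBwr, RNBws, RNByr, RNBys, RSDwr, RSDws, RSDyr, RSDys, RSBwr, RSBws, RSByr, RSBys. Columns: Mid/T, Mid/H, Hi/T, Hi/H.
{CNDwr, CNDws, CNDyr, CNDys} → row (1,2) (1,2) (2,4) (2,4)
{CNBwr, CNBws, CNByr, CNBys} → row (1,2) (1,2) (4,5) (4,5)
{CSDwr, CSDws, CSDyr, CSDys} → row (6,5) (6,5) (2,4) (2,4)
{CSBwr, CSBws, CSByr, CSBys} → row (6,5) (6,5) (4,5) (4,5)
{RNDwr, RNBwr, RSDwr, RSBwr} → row (2,7) (2,3) (2,7) (2,3)
{RNDws, RNBws, RSDws, RSBws} → row (2,7) (3,7) (2,7) (3,7)
{RNDyr, RNByr, RSDyr, RSByr} → row (3,1) (2,3) (3,1) (2,3)
{RNDys, RNBys, RSDys, RSBys} → row (3,1) (3,7) (3,1) (3,7)
That's 8 distinct rows out of 32 strategies.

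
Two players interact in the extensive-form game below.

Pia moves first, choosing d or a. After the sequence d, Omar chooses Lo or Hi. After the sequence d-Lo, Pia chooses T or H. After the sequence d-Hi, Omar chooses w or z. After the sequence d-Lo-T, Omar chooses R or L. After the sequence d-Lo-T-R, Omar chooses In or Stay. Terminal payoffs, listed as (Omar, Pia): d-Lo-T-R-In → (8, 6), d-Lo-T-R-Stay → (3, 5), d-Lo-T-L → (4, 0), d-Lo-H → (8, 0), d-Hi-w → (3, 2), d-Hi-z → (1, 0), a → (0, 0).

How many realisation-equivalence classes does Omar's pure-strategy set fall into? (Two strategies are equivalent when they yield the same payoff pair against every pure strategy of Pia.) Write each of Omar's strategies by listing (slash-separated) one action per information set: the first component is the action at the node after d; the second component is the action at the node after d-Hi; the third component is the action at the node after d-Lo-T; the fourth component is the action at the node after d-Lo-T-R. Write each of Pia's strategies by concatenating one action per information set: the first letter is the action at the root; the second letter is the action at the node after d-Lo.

Omar has 16 pure strategies: Lo/w/R/In, Lo/w/R/Stay, Lo/w/L/In, Lo/w/L/Stay, Lo/z/R/In, Lo/z/R/Stay, Lo/z/L/In, Lo/z/L/Stay, Hi/w/R/In, Hi/w/R/Stay, Hi/w/L/In, Hi/w/L/Stay, Hi/z/R/In, Hi/z/R/Stay, Hi/z/L/In, Hi/z/L/Stay. Columns: dT, dH, aT, aH.
{Lo/w/R/In, Lo/z/R/In} → row (8,6) (8,0) (0,0) (0,0)
{Lo/w/R/Stay, Lo/z/R/Stay} → row (3,5) (8,0) (0,0) (0,0)
{Lo/w/L/In, Lo/w/L/Stay, Lo/z/L/In, Lo/z/L/Stay} → row (4,0) (8,0) (0,0) (0,0)
{Hi/w/R/In, Hi/w/R/Stay, Hi/w/L/In, Hi/w/L/Stay} → row (3,2) (3,2) (0,0) (0,0)
{Hi/z/R/In, Hi/z/R/Stay, Hi/z/L/In, Hi/z/L/Stay} → row (1,0) (1,0) (0,0) (0,0)
That's 5 distinct rows out of 16 strategies.

5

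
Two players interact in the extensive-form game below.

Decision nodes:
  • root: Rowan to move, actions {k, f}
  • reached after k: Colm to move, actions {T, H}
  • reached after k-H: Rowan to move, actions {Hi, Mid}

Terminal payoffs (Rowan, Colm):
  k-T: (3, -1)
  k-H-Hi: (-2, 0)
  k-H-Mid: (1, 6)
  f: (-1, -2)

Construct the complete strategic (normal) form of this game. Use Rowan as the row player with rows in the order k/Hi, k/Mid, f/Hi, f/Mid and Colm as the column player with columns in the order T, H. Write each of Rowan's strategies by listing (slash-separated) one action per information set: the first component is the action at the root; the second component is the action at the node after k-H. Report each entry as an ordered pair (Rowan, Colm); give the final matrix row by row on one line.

k/Hi: (3,-1) (-2,0) | k/Mid: (3,-1) (1,6) | f/Hi: (-1,-2) (-1,-2) | f/Mid: (-1,-2) (-1,-2)

             T        H
 k/Hi   (3,-1)   (-2,0)
k/Mid   (3,-1)    (1,6)
 f/Hi  (-1,-2)  (-1,-2)
f/Mid  (-1,-2)  (-1,-2)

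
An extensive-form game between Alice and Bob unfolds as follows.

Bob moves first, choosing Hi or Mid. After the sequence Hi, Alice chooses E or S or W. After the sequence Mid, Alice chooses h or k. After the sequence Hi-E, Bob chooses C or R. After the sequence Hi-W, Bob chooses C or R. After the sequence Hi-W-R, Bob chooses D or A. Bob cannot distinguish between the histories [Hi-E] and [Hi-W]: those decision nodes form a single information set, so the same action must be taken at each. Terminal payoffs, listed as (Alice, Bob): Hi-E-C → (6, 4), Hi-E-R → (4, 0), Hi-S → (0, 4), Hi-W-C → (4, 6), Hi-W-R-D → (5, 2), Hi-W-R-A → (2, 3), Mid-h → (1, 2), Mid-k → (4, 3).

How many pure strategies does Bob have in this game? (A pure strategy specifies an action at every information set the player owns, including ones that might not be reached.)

Bob owns the root with actions {Hi, Mid} — two choices.
Bob owns the information set {Hi-E, Hi-W} with actions {C, R} — two choices.
Bob owns the node after Hi-W-R with actions {D, A} — two choices.
A pure strategy fixes one action at each information set independently, so the count is the product 2 × 2 × 2 = 8.

8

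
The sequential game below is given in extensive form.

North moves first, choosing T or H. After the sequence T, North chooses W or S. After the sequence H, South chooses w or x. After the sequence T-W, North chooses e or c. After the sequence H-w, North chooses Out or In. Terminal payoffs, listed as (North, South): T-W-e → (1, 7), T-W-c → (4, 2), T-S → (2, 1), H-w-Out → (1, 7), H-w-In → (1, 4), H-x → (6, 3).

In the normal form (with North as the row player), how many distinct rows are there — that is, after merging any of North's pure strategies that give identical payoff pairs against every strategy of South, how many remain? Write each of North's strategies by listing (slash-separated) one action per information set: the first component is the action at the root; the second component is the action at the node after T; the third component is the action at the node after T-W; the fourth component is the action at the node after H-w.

North has 16 pure strategies: T/W/e/Out, T/W/e/In, T/W/c/Out, T/W/c/In, T/S/e/Out, T/S/e/In, T/S/c/Out, T/S/c/In, H/W/e/Out, H/W/e/In, H/W/c/Out, H/W/c/In, H/S/e/Out, H/S/e/In, H/S/c/Out, H/S/c/In. Columns: w, x.
{T/W/e/Out, T/W/e/In} → row (1,7) (1,7)
{T/W/c/Out, T/W/c/In} → row (4,2) (4,2)
{T/S/e/Out, T/S/e/In, T/S/c/Out, T/S/c/In} → row (2,1) (2,1)
{H/W/e/Out, H/W/c/Out, H/S/e/Out, H/S/c/Out} → row (1,7) (6,3)
{H/W/e/In, H/W/c/In, H/S/e/In, H/S/c/In} → row (1,4) (6,3)
That's 5 distinct rows out of 16 strategies.

5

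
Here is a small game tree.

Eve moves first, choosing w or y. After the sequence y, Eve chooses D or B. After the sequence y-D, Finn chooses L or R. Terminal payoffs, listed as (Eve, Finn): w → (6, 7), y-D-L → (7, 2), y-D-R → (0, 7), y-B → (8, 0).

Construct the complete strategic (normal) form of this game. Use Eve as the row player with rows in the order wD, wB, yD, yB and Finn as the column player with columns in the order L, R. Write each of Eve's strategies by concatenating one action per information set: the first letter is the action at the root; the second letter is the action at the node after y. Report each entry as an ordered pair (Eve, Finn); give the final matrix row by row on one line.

Row wD: L→(6,7), R→(6,7)
Row wB: L→(6,7), R→(6,7)
Row yD: L→(7,2), R→(0,7)
Row yB: L→(8,0), R→(8,0)

wD: (6,7) (6,7) | wB: (6,7) (6,7) | yD: (7,2) (0,7) | yB: (8,0) (8,0)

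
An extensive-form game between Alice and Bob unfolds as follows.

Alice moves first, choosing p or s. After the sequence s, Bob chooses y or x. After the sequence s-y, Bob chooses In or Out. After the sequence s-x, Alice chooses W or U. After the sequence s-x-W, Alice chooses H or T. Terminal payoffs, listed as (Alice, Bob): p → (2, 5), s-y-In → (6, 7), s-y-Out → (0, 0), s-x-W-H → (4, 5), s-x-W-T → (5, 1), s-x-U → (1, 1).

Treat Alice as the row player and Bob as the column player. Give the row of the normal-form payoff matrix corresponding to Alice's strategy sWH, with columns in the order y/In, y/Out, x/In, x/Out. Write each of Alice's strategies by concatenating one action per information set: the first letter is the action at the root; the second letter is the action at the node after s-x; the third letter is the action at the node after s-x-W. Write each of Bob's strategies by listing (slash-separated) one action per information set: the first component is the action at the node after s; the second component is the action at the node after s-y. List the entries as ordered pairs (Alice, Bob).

vs y/In: Alice plays s → Bob plays y at [s] → Bob plays In at [s-y] → (6, 7)
vs y/Out: Alice plays s → Bob plays y at [s] → Bob plays Out at [s-y] → (0, 0)
vs x/In: Alice plays s → Bob plays x at [s] → Alice plays W at [s-x] → Alice plays H at [s-x-W] → (4, 5)
vs x/Out: Alice plays s → Bob plays x at [s] → Alice plays W at [s-x] → Alice plays H at [s-x-W] → (4, 5)

(6,7) (0,0) (4,5) (4,5)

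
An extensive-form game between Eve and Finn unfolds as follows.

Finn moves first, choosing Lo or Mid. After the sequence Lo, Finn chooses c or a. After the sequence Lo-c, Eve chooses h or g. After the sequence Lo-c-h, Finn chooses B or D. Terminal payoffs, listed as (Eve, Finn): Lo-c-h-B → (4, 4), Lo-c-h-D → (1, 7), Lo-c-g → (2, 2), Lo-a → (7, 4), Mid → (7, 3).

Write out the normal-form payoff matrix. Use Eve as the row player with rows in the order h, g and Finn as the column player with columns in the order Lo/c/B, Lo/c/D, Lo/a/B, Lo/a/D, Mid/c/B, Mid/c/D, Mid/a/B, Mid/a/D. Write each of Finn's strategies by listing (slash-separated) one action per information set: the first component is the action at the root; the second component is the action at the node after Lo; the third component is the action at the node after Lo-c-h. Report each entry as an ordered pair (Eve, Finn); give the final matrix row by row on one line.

Row h: Lo/c/B→(4,4), Lo/c/D→(1,7), Lo/a/B→(7,4), Lo/a/D→(7,4), Mid/c/B→(7,3), Mid/c/D→(7,3), Mid/a/B→(7,3), Mid/a/D→(7,3)
Row g: Lo/c/B→(2,2), Lo/c/D→(2,2), Lo/a/B→(7,4), Lo/a/D→(7,4), Mid/c/B→(7,3), Mid/c/D→(7,3), Mid/a/B→(7,3), Mid/a/D→(7,3)

h: (4,4) (1,7) (7,4) (7,4) (7,3) (7,3) (7,3) (7,3) | g: (2,2) (2,2) (7,4) (7,4) (7,3) (7,3) (7,3) (7,3)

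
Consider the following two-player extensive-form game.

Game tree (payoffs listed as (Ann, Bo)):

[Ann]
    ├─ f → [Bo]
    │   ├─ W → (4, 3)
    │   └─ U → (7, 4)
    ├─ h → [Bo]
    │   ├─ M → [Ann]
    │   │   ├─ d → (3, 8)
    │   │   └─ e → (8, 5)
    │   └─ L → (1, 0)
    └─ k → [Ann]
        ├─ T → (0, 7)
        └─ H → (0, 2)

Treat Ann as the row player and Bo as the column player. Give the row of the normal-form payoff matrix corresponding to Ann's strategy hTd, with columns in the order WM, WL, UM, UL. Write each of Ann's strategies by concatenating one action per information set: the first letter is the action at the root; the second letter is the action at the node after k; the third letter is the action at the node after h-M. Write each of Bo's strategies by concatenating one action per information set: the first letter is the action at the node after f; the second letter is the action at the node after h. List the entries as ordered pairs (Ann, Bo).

(3,8) (1,0) (3,8) (1,0)

vs WM: Ann plays h → Bo plays M at [h] → Ann plays d at [h-M] → (3, 8)
vs WL: Ann plays h → Bo plays L at [h] → (1, 0)
vs UM: Ann plays h → Bo plays M at [h] → Ann plays d at [h-M] → (3, 8)
vs UL: Ann plays h → Bo plays L at [h] → (1, 0)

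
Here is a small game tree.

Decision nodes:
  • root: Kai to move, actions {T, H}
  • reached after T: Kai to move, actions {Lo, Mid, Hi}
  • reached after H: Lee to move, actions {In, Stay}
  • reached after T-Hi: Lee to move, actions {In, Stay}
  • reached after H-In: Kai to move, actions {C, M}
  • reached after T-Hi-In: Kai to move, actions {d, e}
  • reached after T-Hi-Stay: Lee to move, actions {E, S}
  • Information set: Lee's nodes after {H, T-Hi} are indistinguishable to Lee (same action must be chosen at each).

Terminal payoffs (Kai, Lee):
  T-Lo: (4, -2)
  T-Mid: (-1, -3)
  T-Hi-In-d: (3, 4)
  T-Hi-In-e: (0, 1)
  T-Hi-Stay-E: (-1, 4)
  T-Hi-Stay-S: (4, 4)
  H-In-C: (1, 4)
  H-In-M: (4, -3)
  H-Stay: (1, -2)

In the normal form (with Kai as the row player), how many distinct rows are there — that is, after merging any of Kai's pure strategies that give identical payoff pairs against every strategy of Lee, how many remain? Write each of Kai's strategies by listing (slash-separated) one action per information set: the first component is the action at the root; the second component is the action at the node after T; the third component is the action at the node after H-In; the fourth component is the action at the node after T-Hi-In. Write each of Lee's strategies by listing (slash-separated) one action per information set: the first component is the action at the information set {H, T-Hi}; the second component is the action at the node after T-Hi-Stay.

Kai has 24 pure strategies: T/Lo/C/d, T/Lo/C/e, T/Lo/M/d, T/Lo/M/e, T/Mid/C/d, T/Mid/C/e, T/Mid/M/d, T/Mid/M/e, T/Hi/C/d, T/Hi/C/e, T/Hi/M/d, T/Hi/M/e, H/Lo/C/d, H/Lo/C/e, H/Lo/M/d, H/Lo/M/e, H/Mid/C/d, H/Mid/C/e, H/Mid/M/d, H/Mid/M/e, H/Hi/C/d, H/Hi/C/e, H/Hi/M/d, H/Hi/M/e. Columns: In/E, In/S, Stay/E, Stay/S.
{T/Lo/C/d, T/Lo/C/e, T/Lo/M/d, T/Lo/M/e} → row (4,-2) (4,-2) (4,-2) (4,-2)
{T/Mid/C/d, T/Mid/C/e, T/Mid/M/d, T/Mid/M/e} → row (-1,-3) (-1,-3) (-1,-3) (-1,-3)
{T/Hi/C/d, T/Hi/M/d} → row (3,4) (3,4) (-1,4) (4,4)
{T/Hi/C/e, T/Hi/M/e} → row (0,1) (0,1) (-1,4) (4,4)
{H/Lo/C/d, H/Lo/C/e, H/Mid/C/d, H/Mid/C/e, H/Hi/C/d, H/Hi/C/e} → row (1,4) (1,4) (1,-2) (1,-2)
{H/Lo/M/d, H/Lo/M/e, H/Mid/M/d, H/Mid/M/e, H/Hi/M/d, H/Hi/M/e} → row (4,-3) (4,-3) (1,-2) (1,-2)
That's 6 distinct rows out of 24 strategies.

6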